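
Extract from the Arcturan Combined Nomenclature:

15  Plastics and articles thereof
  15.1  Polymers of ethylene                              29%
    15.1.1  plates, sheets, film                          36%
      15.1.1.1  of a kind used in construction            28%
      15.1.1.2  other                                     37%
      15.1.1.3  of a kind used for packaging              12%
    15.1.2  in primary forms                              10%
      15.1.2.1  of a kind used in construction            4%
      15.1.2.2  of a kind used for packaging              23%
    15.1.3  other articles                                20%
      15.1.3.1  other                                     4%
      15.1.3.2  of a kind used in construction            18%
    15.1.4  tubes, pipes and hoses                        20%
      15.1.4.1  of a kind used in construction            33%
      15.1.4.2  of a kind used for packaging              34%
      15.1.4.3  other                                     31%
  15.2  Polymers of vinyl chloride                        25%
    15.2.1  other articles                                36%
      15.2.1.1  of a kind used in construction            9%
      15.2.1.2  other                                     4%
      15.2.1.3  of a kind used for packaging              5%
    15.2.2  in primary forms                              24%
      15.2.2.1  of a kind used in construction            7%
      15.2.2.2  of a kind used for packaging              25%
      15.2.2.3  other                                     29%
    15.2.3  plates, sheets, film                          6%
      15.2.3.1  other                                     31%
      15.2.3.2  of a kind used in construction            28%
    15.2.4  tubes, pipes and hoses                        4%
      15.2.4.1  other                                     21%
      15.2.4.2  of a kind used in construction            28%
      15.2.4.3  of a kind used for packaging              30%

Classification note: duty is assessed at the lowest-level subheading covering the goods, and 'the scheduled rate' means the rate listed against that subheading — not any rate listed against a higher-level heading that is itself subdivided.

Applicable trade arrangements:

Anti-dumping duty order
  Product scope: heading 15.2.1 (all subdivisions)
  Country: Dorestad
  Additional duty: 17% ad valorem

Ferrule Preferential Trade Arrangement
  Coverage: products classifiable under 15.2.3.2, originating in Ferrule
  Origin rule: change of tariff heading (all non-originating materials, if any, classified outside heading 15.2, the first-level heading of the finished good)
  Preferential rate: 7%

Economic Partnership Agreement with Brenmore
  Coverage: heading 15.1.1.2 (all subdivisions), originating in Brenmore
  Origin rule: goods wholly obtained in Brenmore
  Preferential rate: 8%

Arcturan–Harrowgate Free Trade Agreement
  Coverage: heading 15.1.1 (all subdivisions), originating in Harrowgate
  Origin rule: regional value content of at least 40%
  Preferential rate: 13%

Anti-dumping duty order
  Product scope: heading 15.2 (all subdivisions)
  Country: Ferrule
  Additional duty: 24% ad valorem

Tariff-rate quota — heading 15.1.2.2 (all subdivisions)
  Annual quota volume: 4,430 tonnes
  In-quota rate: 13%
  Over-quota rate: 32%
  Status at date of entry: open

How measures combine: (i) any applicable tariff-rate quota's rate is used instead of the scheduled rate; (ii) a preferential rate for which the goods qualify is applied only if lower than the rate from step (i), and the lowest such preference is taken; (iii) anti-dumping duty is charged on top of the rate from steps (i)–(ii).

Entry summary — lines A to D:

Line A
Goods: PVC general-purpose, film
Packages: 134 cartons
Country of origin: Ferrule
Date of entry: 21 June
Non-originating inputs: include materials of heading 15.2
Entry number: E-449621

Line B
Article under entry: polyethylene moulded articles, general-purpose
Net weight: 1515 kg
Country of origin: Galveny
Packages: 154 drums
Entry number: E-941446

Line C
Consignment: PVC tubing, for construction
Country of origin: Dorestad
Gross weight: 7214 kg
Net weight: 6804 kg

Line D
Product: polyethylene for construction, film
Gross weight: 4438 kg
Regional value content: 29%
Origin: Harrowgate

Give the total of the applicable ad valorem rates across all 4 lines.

115%

Line A: PVC → 15.2; film → 15.2.3; general-purpose → 15.2.3.1. Scheduled 31%. Ferrule agreement on 15.2.3.2: 15.2.3.1 not covered; anti-dumping (Ferrule, 15.2): +24%; total 31% + 24% = 55%. → 55%.
Line B: polyethylene → 15.1; moulded articles → 15.1.3; general-purpose → 15.1.3.1. Scheduled 4%. No special measure applies. → 4%.
Line C: PVC → 15.2; tubing → 15.2.4; for construction → 15.2.4.2. Scheduled 28%. No special measure applies. → 28%.
Line D: polyethylene → 15.1; film → 15.1.1; for construction → 15.1.1.1. Scheduled 28%. Harrowgate agreement on 15.1.1: RVC < 40%. → 28%.
Sum: 55% + 4% + 28% + 28% = 115%.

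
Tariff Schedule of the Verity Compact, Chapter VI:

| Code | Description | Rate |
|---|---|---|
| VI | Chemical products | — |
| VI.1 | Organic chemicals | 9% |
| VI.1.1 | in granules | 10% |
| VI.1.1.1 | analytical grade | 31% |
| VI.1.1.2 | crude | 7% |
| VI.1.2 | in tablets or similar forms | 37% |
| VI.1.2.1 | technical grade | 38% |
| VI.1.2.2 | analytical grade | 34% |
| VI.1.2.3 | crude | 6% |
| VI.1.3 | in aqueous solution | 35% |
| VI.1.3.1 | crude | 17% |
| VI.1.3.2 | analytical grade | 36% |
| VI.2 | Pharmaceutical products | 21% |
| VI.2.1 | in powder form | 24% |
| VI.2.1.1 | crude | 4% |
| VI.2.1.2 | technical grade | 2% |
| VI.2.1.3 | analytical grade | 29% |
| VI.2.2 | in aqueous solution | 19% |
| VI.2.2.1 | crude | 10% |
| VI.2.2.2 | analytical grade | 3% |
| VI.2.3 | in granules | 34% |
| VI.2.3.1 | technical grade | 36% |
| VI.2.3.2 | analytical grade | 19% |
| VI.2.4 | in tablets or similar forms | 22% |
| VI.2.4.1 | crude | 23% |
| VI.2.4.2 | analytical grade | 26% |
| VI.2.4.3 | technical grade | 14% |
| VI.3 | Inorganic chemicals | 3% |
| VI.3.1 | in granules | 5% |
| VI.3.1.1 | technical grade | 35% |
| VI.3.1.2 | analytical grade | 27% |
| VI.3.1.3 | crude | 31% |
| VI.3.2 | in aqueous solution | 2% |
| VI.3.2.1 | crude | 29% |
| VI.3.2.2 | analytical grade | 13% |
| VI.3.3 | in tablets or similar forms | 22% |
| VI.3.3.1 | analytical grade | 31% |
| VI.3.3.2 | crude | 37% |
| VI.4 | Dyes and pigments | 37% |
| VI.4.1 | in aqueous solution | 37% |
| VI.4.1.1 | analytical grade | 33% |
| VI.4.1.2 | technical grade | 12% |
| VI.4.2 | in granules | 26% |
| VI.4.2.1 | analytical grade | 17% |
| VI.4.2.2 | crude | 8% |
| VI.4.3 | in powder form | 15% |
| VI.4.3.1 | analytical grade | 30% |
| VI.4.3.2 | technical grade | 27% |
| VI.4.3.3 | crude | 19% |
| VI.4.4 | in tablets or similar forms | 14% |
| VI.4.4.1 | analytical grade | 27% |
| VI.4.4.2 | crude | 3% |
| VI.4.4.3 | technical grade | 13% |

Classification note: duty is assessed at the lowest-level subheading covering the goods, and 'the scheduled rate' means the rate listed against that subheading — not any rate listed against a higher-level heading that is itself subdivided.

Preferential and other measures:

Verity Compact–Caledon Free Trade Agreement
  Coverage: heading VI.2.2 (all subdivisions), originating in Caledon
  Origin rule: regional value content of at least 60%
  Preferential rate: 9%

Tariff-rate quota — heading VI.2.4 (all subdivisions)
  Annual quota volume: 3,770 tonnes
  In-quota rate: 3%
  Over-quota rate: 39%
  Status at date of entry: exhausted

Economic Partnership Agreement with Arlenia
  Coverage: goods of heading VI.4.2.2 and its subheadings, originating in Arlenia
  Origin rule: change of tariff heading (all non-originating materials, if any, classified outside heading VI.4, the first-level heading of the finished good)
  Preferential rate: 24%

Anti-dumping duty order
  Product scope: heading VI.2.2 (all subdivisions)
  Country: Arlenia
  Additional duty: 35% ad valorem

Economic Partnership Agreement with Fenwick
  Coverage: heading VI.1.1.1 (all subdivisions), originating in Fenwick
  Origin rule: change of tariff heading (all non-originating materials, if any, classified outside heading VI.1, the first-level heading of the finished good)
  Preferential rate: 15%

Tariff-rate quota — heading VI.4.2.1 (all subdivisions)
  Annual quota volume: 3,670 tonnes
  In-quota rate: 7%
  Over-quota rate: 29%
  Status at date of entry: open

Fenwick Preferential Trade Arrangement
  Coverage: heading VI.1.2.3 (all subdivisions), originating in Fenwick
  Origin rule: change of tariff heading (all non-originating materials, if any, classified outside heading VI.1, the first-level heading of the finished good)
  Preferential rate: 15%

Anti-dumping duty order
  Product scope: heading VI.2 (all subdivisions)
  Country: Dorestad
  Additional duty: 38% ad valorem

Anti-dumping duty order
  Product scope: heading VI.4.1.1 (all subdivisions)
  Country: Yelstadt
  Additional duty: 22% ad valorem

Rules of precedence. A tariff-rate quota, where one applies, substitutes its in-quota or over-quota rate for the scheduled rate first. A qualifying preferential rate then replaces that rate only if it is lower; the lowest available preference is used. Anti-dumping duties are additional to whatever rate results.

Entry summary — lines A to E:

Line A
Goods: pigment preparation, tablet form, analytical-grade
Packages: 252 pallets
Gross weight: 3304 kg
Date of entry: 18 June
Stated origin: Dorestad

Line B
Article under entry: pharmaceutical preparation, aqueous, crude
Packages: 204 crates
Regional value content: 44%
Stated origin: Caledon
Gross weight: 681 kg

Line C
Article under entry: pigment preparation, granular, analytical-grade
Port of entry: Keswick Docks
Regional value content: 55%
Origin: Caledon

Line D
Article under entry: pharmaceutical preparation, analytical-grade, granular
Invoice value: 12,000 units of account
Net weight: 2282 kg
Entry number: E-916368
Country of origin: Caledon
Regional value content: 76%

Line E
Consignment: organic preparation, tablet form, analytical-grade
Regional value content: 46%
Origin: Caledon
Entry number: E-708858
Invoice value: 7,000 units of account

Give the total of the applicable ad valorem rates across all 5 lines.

97%

Line A: pigment → VI.4; tablet form → VI.4.4; analytical-grade → VI.4.4.1. Scheduled 27%. No special measure applies. → 27%.
Line B: pharmaceutical → VI.2; aqueous → VI.2.2; crude → VI.2.2.1. Scheduled 10%. Caledon agreement on VI.2.2: RVC < 60%. → 10%.
Line C: pigment → VI.4; granular → VI.4.2; analytical-grade → VI.4.2.1. Scheduled 17%. quota on VI.4.2.1 open → in-quota 7%; Caledon agreement on VI.2.2: VI.4.2.1 not covered. → 7%.
Line D: pharmaceutical → VI.2; granular → VI.2.3; analytical-grade → VI.2.3.2. Scheduled 19%. Caledon agreement on VI.2.2: VI.2.3.2 not covered. → 19%.
Line E: organic → VI.1; tablet form → VI.1.2; analytical-grade → VI.1.2.2. Scheduled 34%. Caledon agreement on VI.2.2: VI.1.2.2 not covered. → 34%.
Sum: 27% + 10% + 7% + 19% + 34% = 97%.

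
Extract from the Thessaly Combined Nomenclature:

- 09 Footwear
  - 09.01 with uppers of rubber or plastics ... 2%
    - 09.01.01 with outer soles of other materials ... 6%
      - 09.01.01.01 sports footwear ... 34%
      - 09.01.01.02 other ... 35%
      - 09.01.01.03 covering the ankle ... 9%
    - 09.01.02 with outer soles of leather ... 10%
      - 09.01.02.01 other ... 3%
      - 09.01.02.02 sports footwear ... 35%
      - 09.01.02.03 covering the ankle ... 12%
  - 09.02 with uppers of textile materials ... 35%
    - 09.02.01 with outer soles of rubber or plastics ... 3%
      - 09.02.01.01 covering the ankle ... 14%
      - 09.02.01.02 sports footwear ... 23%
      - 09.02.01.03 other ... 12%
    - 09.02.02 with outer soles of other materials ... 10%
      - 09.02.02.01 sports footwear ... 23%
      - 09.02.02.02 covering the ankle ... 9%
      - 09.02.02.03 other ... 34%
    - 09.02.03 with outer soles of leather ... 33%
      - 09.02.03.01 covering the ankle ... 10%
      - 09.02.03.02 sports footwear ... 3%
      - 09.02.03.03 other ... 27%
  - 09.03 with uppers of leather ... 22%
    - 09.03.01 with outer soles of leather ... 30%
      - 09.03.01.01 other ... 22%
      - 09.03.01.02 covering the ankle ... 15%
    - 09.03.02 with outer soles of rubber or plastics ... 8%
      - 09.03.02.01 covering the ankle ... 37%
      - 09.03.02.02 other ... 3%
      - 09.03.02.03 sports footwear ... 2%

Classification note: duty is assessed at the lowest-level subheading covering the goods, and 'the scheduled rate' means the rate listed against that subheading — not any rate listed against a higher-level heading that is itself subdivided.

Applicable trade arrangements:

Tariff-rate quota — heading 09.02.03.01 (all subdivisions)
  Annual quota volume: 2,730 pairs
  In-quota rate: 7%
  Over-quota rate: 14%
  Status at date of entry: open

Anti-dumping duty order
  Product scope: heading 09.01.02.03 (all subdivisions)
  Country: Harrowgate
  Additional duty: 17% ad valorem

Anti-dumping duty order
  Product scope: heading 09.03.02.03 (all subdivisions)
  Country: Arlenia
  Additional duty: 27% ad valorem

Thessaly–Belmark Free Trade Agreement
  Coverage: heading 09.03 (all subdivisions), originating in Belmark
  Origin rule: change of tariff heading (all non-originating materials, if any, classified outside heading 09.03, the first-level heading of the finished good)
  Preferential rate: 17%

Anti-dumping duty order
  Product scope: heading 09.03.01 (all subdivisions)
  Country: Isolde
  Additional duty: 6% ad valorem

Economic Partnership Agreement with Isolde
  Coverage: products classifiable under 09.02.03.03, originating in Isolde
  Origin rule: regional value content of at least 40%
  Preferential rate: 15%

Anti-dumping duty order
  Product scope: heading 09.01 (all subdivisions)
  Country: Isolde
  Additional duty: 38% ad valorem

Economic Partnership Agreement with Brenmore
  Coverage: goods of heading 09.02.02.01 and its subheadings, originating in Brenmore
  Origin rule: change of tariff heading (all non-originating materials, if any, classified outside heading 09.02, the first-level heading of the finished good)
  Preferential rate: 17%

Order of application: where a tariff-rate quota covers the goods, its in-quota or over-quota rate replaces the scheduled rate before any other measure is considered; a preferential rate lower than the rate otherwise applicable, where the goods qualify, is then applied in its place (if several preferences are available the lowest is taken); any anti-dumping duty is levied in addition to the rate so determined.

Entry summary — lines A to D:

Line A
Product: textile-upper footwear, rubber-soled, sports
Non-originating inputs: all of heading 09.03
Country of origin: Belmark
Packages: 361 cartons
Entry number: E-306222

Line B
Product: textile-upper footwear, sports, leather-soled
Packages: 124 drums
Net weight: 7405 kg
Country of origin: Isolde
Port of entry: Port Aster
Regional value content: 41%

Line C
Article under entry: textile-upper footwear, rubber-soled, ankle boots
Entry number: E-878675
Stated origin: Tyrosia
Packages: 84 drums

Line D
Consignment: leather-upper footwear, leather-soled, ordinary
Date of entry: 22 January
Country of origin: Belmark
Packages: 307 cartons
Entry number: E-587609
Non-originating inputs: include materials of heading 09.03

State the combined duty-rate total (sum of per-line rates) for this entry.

Line A: textile-upper → 09.02; rubber-soled → 09.02.01; sports → 09.02.01.02. Scheduled 23%. Belmark agreement on 09.03: 09.02.01.02 not covered. → 23%.
Line B: textile-upper → 09.02; leather-soled → 09.02.03; sports → 09.02.03.02. Scheduled 3%. Isolde agreement on 09.02.03.03: 09.02.03.02 not covered. → 3%.
Line C: textile-upper → 09.02; rubber-soled → 09.02.01; ankle boots → 09.02.01.01. Scheduled 14%. No special measure applies. → 14%.
Line D: leather-upper → 09.03; leather-soled → 09.03.01; ordinary → 09.03.01.01. Scheduled 22%. Belmark agreement on 09.03: CTH not met. → 22%.
Sum: 23% + 3% + 14% + 22% = 62%.

62%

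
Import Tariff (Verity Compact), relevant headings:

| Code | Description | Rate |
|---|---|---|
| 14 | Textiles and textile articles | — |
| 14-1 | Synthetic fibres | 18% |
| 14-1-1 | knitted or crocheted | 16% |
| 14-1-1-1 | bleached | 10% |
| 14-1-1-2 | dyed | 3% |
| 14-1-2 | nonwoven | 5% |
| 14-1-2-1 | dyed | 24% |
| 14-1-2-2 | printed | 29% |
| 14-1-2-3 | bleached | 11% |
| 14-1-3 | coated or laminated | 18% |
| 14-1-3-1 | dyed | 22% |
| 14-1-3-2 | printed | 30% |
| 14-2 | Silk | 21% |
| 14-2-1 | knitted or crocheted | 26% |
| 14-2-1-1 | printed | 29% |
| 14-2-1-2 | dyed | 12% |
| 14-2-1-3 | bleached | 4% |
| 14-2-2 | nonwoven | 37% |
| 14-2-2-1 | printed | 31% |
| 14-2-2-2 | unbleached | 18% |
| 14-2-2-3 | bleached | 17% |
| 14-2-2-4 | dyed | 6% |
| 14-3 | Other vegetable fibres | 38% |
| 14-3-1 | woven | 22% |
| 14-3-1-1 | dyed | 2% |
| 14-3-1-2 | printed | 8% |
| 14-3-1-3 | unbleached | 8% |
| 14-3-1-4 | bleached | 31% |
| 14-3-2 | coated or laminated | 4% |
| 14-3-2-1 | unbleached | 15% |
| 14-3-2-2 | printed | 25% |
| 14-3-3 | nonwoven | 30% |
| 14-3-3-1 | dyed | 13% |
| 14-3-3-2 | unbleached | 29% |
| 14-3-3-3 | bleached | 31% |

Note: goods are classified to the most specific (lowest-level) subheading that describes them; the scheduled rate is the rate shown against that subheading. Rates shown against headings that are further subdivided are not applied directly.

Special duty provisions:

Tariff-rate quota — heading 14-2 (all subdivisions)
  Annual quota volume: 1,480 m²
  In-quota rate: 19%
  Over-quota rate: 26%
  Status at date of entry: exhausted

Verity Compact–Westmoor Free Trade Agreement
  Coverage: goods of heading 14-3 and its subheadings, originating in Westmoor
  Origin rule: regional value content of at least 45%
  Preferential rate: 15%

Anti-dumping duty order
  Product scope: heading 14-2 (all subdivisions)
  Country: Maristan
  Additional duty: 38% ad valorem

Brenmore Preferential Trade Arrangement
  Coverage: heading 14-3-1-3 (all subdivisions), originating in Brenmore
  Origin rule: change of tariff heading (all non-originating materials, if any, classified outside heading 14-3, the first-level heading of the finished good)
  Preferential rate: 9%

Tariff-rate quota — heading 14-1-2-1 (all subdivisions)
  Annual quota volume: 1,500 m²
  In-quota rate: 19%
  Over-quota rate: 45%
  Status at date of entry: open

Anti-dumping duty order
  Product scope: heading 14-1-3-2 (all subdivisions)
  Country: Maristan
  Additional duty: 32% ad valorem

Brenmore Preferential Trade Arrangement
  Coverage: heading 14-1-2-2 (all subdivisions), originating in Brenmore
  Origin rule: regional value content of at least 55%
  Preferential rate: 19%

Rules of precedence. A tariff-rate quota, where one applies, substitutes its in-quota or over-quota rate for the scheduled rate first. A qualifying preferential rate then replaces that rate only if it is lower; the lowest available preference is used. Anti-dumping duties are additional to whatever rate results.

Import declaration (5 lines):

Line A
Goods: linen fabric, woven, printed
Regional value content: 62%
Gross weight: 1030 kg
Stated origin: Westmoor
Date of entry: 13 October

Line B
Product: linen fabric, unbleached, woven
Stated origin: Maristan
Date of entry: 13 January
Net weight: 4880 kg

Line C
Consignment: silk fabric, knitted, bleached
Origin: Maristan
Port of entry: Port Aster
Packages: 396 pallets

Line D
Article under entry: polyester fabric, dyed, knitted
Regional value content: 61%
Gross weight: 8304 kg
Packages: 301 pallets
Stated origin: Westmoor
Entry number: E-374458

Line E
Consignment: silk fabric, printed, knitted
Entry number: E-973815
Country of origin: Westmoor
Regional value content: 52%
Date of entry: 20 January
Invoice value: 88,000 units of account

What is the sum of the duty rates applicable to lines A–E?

Line A: linen → 14-3; woven → 14-3-1; printed → 14-3-1-2. Scheduled 8%. Westmoor agreement on 14-3: RVC ≥ 45% → 15% available; preference 15% not lower than 8% → no reduction. → 8%.
Line B: linen → 14-3; woven → 14-3-1; unbleached → 14-3-1-3. Scheduled 8%. No special measure applies. → 8%.
Line C: silk → 14-2; knitted → 14-2-1; bleached → 14-2-1-3. Scheduled 4%. quota on 14-2 exhausted → over-quota 26%; anti-dumping (Maristan, 14-2): +38%; total 26% + 38% = 64%. → 64%.
Line D: polyester → 14-1; knitted → 14-1-1; dyed → 14-1-1-2. Scheduled 3%. Westmoor agreement on 14-3: 14-1-1-2 not covered. → 3%.
Line E: silk → 14-2; knitted → 14-2-1; printed → 14-2-1-1. Scheduled 29%. quota on 14-2 exhausted → over-quota 26%; Westmoor agreement on 14-3: 14-2-1-1 not covered. → 26%.
Sum: 8% + 8% + 64% + 3% + 26% = 109%.

109%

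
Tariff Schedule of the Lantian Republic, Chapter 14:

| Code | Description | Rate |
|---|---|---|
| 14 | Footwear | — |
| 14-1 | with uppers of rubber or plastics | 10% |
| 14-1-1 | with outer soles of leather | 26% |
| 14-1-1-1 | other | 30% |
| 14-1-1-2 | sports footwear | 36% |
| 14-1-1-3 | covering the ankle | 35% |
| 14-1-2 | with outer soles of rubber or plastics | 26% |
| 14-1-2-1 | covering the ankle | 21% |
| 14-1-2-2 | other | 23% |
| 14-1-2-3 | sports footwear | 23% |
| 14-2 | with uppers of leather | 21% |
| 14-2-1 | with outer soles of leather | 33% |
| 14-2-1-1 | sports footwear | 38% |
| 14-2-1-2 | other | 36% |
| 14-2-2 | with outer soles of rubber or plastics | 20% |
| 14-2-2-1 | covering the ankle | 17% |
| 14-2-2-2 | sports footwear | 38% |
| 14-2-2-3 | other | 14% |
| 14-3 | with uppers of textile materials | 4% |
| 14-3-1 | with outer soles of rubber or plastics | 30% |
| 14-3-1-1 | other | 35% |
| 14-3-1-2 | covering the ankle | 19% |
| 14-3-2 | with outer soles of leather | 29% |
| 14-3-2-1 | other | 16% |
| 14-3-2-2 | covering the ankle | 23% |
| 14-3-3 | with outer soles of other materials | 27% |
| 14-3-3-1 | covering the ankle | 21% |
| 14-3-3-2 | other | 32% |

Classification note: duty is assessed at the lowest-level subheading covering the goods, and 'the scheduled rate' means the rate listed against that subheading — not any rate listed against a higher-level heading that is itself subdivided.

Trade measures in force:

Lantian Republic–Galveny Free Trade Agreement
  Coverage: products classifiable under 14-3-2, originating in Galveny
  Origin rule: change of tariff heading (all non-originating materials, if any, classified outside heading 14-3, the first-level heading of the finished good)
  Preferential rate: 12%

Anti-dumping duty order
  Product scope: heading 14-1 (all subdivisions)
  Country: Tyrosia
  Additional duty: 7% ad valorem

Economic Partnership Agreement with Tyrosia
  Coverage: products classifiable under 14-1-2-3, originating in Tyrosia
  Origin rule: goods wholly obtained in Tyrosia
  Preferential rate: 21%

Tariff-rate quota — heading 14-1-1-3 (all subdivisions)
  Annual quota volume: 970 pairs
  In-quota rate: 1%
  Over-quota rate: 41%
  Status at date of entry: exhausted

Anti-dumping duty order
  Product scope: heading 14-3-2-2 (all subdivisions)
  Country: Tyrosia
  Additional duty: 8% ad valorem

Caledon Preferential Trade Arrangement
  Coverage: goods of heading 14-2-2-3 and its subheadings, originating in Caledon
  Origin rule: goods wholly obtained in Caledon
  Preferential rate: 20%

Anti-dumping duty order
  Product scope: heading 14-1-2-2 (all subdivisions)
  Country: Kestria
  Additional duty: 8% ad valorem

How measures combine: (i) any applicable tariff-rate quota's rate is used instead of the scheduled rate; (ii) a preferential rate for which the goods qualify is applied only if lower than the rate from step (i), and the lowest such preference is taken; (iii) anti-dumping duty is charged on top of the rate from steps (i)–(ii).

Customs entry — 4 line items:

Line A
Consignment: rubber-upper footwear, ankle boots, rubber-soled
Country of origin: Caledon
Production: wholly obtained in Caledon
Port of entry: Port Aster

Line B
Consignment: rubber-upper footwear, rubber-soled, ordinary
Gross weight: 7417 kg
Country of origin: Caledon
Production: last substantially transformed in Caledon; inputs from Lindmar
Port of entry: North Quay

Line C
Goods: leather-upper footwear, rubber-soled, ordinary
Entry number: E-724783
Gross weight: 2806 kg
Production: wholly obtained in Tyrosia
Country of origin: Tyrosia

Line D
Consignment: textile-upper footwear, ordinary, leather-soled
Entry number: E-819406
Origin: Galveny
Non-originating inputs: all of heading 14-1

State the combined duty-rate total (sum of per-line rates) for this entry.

Line A: rubber-upper → 14-1; rubber-soled → 14-1-2; ankle boots → 14-1-2-1. Scheduled 21%. Caledon agreement on 14-2-2-3: 14-1-2-1 not covered. → 21%.
Line B: rubber-upper → 14-1; rubber-soled → 14-1-2; ordinary → 14-1-2-2. Scheduled 23%. Caledon agreement on 14-2-2-3: 14-1-2-2 not covered. → 23%.
Line C: leather-upper → 14-2; rubber-soled → 14-2-2; ordinary → 14-2-2-3. Scheduled 14%. Tyrosia agreement on 14-1-2-3: 14-2-2-3 not covered. → 14%.
Line D: textile-upper → 14-3; leather-soled → 14-3-2; ordinary → 14-3-2-1. Scheduled 16%. Galveny agreement on 14-3-2: CTH met → 12% available; preferential 12%. → 12%.
Sum: 21% + 23% + 14% + 12% = 70%.

70%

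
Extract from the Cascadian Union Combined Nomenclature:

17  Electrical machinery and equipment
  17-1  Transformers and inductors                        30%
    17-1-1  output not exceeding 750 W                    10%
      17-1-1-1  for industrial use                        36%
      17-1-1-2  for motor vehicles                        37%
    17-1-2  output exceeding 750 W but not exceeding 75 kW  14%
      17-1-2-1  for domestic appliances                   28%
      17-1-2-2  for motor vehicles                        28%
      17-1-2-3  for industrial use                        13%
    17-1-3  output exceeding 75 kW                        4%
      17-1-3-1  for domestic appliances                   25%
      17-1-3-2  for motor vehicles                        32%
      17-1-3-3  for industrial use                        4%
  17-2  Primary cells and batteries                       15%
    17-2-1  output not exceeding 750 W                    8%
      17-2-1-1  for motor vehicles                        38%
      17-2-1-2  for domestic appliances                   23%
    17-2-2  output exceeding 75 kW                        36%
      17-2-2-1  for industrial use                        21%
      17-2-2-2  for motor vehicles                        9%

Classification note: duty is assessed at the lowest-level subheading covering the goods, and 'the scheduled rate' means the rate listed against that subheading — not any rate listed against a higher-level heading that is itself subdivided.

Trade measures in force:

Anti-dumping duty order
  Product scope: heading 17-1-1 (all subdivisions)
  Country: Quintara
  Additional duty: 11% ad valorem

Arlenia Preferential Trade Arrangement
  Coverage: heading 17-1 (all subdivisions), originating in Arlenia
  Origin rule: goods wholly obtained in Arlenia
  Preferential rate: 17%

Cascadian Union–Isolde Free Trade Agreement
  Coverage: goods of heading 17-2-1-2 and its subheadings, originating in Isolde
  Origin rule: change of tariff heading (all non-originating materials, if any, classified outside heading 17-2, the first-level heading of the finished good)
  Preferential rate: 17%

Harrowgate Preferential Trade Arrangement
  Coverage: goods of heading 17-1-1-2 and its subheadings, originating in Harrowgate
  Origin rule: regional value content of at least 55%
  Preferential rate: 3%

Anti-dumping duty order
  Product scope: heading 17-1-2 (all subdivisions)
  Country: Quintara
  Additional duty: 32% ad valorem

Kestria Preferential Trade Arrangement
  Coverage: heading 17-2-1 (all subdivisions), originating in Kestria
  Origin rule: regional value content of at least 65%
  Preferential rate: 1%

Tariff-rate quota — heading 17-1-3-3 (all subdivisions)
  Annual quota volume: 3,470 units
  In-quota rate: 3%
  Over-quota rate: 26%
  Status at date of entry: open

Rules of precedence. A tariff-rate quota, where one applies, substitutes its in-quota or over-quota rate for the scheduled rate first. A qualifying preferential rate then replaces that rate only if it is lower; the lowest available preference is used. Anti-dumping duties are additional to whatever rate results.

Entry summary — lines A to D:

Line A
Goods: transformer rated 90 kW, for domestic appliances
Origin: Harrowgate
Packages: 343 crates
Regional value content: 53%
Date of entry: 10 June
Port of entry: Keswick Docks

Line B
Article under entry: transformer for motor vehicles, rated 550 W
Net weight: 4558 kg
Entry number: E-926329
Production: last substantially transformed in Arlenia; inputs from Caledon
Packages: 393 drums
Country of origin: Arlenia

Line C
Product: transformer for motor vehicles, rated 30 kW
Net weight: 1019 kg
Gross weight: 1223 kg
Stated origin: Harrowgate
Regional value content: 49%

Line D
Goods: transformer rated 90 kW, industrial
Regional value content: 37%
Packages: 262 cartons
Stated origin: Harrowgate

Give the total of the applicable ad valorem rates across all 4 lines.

Line A: transformer → 17-1; rated 90 kW → 17-1-3; for domestic appliances → 17-1-3-1. Scheduled 25%. Harrowgate agreement on 17-1-1-2: 17-1-3-1 not covered. → 25%.
Line B: transformer → 17-1; rated 550 W → 17-1-1; for motor vehicles → 17-1-1-2. Scheduled 37%. Arlenia agreement on 17-1: not wholly obtained. → 37%.
Line C: transformer → 17-1; rated 30 kW → 17-1-2; for motor vehicles → 17-1-2-2. Scheduled 28%. Harrowgate agreement on 17-1-1-2: 17-1-2-2 not covered. → 28%.
Line D: transformer → 17-1; rated 90 kW → 17-1-3; industrial → 17-1-3-3. Scheduled 4%. quota on 17-1-3-3 open → in-quota 3%; Harrowgate agreement on 17-1-1-2: 17-1-3-3 not covered. → 3%.
Sum: 25% + 37% + 28% + 3% = 93%.

93%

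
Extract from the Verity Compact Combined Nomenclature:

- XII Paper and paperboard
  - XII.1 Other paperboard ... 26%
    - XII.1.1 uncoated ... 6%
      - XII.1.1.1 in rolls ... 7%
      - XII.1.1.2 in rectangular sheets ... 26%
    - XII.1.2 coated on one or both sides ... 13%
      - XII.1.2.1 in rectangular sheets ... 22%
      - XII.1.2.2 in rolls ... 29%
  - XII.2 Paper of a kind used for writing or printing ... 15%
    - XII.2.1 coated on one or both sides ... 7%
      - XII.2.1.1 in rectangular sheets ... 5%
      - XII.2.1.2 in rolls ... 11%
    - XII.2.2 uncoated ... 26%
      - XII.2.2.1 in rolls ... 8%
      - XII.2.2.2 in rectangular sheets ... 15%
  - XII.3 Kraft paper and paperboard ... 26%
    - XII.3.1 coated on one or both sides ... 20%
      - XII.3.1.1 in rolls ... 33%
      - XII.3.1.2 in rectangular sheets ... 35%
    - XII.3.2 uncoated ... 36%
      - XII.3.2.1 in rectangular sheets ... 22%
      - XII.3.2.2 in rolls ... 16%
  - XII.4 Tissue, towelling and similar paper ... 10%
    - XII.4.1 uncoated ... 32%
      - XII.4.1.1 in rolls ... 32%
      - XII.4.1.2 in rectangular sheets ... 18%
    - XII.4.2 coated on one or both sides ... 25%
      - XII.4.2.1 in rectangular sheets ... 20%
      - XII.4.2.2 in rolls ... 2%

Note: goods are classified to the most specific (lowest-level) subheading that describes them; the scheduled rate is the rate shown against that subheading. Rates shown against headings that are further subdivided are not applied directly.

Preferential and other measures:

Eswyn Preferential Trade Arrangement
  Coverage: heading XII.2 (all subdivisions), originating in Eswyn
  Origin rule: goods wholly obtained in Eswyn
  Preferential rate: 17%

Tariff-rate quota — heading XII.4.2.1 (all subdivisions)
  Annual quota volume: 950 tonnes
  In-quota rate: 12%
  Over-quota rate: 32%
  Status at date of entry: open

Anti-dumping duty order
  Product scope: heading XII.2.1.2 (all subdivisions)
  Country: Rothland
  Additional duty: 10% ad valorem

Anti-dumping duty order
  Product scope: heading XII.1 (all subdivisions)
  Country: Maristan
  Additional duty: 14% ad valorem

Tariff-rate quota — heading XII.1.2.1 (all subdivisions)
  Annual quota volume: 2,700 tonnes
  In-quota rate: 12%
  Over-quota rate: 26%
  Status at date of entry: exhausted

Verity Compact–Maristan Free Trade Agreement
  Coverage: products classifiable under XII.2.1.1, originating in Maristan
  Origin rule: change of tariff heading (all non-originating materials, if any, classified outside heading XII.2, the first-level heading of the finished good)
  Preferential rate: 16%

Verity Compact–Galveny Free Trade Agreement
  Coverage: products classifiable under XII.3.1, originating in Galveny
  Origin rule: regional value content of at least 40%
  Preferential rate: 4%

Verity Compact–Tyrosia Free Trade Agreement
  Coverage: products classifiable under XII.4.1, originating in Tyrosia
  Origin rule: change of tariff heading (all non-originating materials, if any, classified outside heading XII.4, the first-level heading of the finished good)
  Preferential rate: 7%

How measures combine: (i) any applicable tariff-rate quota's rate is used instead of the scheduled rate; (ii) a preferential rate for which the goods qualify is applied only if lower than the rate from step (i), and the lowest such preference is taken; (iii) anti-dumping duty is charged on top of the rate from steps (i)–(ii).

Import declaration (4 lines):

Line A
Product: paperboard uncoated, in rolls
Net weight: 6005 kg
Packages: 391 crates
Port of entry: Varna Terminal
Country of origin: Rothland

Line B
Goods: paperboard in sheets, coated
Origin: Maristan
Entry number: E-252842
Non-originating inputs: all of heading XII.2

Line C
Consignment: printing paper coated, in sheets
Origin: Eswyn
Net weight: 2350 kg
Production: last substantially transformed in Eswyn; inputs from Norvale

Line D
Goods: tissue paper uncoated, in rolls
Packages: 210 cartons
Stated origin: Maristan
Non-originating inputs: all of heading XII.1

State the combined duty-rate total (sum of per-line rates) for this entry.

84%

Line A: paperboard → XII.1; uncoated → XII.1.1; in rolls → XII.1.1.1. Scheduled 7%. No special measure applies. → 7%.
Line B: paperboard → XII.1; coated → XII.1.2; in sheets → XII.1.2.1. Scheduled 22%. quota on XII.1.2.1 exhausted → over-quota 26%; Maristan agreement on XII.2.1.1: XII.1.2.1 not covered; anti-dumping (Maristan, XII.1): +14%; total 26% + 14% = 40%. → 40%.
Line C: printing paper → XII.2; coated → XII.2.1; in sheets → XII.2.1.1. Scheduled 5%. Eswyn agreement on XII.2: not wholly obtained. → 5%.
Line D: tissue paper → XII.4; uncoated → XII.4.1; in rolls → XII.4.1.1. Scheduled 32%. Maristan agreement on XII.2.1.1: XII.4.1.1 not covered. → 32%.
Sum: 7% + 40% + 5% + 32% = 84%.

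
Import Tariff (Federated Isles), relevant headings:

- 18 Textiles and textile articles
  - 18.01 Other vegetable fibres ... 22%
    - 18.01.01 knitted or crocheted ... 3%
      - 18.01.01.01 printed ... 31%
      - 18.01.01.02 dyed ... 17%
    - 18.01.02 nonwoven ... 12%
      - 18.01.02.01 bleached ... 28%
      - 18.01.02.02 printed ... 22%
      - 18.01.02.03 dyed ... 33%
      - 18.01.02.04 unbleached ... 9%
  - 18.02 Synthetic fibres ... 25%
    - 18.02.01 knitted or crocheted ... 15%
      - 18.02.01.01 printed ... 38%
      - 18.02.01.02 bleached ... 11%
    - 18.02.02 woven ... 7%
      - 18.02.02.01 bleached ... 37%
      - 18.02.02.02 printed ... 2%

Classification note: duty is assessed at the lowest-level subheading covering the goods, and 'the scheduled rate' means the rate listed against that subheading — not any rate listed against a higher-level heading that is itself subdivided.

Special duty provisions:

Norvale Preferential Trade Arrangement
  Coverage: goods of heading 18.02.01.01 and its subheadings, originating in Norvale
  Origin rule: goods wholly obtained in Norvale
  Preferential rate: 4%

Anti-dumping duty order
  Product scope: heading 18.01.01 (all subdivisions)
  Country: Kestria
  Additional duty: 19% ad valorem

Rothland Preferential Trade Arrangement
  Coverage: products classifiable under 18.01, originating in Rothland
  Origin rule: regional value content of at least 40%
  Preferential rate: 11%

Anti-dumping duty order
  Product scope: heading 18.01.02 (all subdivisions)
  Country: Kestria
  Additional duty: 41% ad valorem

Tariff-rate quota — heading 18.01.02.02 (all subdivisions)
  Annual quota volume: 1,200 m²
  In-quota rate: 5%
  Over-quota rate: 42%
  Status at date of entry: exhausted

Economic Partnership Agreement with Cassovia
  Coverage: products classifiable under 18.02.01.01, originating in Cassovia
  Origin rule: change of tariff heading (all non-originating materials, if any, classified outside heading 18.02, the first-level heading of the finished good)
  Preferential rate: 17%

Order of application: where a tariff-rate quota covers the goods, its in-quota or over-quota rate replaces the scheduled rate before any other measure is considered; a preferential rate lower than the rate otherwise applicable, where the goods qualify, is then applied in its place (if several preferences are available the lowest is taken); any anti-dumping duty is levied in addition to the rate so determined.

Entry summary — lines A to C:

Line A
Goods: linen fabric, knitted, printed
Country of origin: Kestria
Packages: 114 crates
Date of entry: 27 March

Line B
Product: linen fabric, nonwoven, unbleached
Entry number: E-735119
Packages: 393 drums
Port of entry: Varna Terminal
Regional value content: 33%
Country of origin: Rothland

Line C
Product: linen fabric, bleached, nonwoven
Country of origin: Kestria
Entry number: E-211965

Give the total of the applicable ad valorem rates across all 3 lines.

Line A: linen → 18.01; knitted → 18.01.01; printed → 18.01.01.01. Scheduled 31%. anti-dumping (Kestria, 18.01.01): +19%; total 31% + 19% = 50%. → 50%.
Line B: linen → 18.01; nonwoven → 18.01.02; unbleached → 18.01.02.04. Scheduled 9%. Rothland agreement on 18.01: RVC < 40%. → 9%.
Line C: linen → 18.01; nonwoven → 18.01.02; bleached → 18.01.02.01. Scheduled 28%. anti-dumping (Kestria, 18.01.02): +41%; total 28% + 41% = 69%. → 69%.
Sum: 50% + 9% + 69% = 128%.

128%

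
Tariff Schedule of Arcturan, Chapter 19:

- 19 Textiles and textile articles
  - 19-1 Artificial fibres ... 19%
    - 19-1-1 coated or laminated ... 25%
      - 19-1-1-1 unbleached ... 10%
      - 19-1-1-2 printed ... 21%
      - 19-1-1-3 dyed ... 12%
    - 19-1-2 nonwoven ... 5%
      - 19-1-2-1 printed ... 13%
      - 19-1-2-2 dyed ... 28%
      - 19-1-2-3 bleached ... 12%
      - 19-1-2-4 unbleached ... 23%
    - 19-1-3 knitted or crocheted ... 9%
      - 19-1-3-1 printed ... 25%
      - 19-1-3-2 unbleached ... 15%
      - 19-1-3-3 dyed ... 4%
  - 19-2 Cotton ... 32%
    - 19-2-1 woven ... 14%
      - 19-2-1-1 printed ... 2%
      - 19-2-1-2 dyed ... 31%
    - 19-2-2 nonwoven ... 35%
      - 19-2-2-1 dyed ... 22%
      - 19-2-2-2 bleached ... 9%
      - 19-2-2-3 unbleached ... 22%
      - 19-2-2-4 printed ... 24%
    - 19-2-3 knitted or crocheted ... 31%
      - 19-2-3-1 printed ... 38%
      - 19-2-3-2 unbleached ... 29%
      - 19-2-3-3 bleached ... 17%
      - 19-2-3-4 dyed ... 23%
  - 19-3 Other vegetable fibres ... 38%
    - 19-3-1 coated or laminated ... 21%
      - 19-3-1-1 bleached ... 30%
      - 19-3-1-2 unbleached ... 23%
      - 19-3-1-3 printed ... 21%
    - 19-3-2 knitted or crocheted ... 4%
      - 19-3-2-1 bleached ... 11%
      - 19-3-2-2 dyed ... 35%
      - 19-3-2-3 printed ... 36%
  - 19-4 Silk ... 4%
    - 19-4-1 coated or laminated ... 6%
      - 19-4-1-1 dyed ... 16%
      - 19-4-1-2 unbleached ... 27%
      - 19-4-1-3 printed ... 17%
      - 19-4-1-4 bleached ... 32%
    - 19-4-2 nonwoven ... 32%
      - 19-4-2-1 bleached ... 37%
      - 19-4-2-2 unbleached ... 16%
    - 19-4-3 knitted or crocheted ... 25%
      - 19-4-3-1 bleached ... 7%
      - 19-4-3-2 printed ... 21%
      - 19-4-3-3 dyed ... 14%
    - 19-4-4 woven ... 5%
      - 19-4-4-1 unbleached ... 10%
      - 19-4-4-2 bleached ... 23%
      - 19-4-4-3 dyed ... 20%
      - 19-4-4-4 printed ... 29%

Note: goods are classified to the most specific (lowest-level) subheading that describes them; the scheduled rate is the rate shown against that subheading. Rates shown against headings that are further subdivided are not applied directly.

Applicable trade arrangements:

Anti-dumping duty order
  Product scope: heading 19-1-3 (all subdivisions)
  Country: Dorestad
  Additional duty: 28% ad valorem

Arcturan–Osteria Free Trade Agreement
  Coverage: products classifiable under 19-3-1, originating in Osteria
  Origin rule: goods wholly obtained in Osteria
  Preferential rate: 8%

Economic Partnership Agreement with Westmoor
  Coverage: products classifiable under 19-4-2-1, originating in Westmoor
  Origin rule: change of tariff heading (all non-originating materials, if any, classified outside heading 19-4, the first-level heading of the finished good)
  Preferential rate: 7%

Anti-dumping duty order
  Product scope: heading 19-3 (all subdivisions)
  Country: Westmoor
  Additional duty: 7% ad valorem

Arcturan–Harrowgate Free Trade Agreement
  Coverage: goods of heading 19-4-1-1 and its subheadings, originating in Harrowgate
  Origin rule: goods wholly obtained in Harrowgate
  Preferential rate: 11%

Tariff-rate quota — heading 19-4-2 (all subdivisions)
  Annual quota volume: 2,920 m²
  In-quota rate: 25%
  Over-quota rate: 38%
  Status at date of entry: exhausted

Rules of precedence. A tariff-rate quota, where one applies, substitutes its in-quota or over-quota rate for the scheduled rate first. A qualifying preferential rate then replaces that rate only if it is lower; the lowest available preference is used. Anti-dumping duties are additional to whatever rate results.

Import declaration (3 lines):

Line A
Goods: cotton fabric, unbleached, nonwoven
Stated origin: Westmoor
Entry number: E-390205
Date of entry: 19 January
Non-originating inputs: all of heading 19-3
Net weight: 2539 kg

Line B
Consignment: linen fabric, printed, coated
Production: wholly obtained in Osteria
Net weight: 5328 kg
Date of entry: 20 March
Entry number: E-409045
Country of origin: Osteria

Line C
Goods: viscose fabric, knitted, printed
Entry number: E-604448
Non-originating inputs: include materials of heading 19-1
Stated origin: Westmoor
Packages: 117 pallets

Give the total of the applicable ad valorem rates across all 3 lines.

Line A: cotton → 19-2; nonwoven → 19-2-2; unbleached → 19-2-2-3. Scheduled 22%. Westmoor agreement on 19-4-2-1: 19-2-2-3 not covered. → 22%.
Line B: linen → 19-3; coated → 19-3-1; printed → 19-3-1-3. Scheduled 21%. Osteria agreement on 19-3-1: wholly obtained → 8% available; preferential 8%. → 8%.
Line C: viscose → 19-1; knitted → 19-1-3; printed → 19-1-3-1. Scheduled 25%. Westmoor agreement on 19-4-2-1: 19-1-3-1 not covered. → 25%.
Sum: 22% + 8% + 25% = 55%.

55%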